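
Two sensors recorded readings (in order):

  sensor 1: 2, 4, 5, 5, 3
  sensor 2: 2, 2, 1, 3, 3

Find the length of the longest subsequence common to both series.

Let dp[i][j] be the LCS length of the first i values of sensor 1 and the first j values of sensor 2. dp[i][j] = dp[i-1][j-1]+1 when the i-th and j-th values match, else max(dp[i-1][j], dp[i][j-1]).
    ·  2  2  1  3  3
 ·  0  0  0  0  0  0
 2  0  1  1  1  1  1
 4  0  1  1  1  1  1
 5  0  1  1  1  1  1
 5  0  1  1  1  1  1
 3  0  1  1  1  2  2
dp[5][5] = 2. One LCS (by backtracking along matches): 2, 3.

2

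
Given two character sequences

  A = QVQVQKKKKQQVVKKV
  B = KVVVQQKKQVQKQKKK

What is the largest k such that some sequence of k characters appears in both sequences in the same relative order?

9

Match V [2,4]; then Q [3,5]; then Q [5,6]; then K [6,7]; then K [7,8]; then K [8,12]; then K [9,14]; then K [14,15]; then K [15,16] — 9 characters in the same relative order in both. dp[16][16] = 9 confirms this is the maximum.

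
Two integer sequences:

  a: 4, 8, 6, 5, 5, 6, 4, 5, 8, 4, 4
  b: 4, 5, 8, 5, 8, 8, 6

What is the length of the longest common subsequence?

4

Match 4 at a[1]=b[1], 8 at a[2]=b[3], 5 at a[4]=b[4], 6 at a[6]=b[7] — 4 values in the same relative order in both. dp[11][7] = 4 confirms this is the maximum.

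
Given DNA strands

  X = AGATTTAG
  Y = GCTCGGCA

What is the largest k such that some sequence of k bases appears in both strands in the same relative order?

Match G (X #2, Y #1), then T (X #4, Y #3), then A (X #7, Y #8) — 3 bases in the same relative order in both. dp[8][8] = 3 confirms this is the maximum.

3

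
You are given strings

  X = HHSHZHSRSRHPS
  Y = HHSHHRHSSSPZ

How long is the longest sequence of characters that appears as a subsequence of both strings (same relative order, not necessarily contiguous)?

Taking H at X[1]=Y[1], H at X[2]=Y[2], S at X[3]=Y[3], H at X[4]=Y[5], H at X[6]=Y[7], S at X[7]=Y[9], S at X[9]=Y[10], P at X[12]=Y[11] gives a common subsequence of length 8. The LCS DP gives dp[13][12] = 8, so this is optimal.

8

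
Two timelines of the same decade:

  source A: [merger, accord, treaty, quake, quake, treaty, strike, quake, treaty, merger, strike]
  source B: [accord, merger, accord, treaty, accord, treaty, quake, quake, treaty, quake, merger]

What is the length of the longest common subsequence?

8

Pick merger [1,2] → accord [2,5] → treaty [3,6] → quake [4,7] → quake [5,8] → treaty [6,9] → quake [8,10] → merger [10,11]; all 8 events appear in both, in order. The LCS DP gives dp[11][11] = 8, so this is optimal.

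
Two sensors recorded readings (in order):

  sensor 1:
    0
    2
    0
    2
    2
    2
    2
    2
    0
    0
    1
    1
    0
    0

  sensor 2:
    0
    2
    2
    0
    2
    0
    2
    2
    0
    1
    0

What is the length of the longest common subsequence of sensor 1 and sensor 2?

Taking 0 (sensor 1 #1, sensor 2 #1) → 2 (sensor 1 #2, sensor 2 #3) → 0 (sensor 1 #3, sensor 2 #4) → 2 (sensor 1 #4, sensor 2 #5) → 2 (sensor 1 #7, sensor 2 #7) → 2 (sensor 1 #8, sensor 2 #8) → 0 (sensor 1 #10, sensor 2 #9) → 1 (sensor 1 #12, sensor 2 #10) → 0 (sensor 1 #14, sensor 2 #11) gives a common subsequence of length 9. dp[14][11] = 9 confirms this is the maximum.

9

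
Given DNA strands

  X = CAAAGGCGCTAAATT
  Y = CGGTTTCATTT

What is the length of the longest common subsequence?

7

Match C (X #1, Y #1); then G (X #5, Y #2); then G (X #6, Y #3); then C (X #7, Y #7); then T (X #10, Y #9); then T (X #14, Y #10); then T (X #15, Y #11) — 7 bases in the same relative order in both. Since dp[15][11] = 7, nothing longer is possible.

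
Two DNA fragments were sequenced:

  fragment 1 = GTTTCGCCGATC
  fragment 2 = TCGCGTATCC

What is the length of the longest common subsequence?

8

Match T [4,1]; then C [5,2]; then G [6,3]; then C [8,4]; then G [9,5]; then A [10,7]; then T [11,8]; then C [12,10] — 8 bases in the same relative order in both, and the DP table's final entry dp[12][10] is also 8, so no common subsequence is longer.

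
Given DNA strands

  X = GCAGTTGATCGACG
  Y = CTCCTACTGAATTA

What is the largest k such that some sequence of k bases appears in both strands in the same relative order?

Match C at X[2]=Y[4]; then A at X[3]=Y[6]; then T at X[6]=Y[8]; then G at X[7]=Y[9]; then A at X[8]=Y[11]; then T at X[9]=Y[13]; then A at X[12]=Y[14] — 7 bases in the same relative order in both. Since dp[14][14] = 7, nothing longer is possible.

7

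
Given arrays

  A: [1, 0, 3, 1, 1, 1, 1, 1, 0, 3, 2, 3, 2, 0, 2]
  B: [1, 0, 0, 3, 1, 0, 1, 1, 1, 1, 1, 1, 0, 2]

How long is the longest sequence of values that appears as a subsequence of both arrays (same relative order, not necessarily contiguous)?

10

One common subsequence of length 10: 1 at A[1]=B[1]; then 0 at A[2]=B[3]; then 3 at A[3]=B[4]; then 1 at A[4]=B[8]; then 1 at A[5]=B[9]; then 1 at A[6]=B[10]; then 1 at A[7]=B[11]; then 1 at A[8]=B[12]; then 0 at A[14]=B[13]; then 2 at A[15]=B[14]. The LCS DP gives dp[15][14] = 10, so this is optimal.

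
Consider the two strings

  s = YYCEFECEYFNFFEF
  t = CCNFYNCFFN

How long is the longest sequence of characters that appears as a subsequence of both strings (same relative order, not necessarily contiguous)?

Let dp[i][j] be the LCS length of the first i characters of s and the first j characters of t. dp[i][j] = dp[i-1][j-1]+1 when the i-th and j-th characters match, else max(dp[i-1][j], dp[i][j-1]).
    ·  C  C  N  F  Y  N  C  F  F  N
 ·  0  0  0  0  0  0  0  0  0  0  0
 Y  0  0  0  0  0  1  1  1  1  1  1
 Y  0  0  0  0  0  1  1  1  1  1  1
 C  0  1  1  1  1  1  1  2  2  2  2
 E  0  1  1  1  1  1  1  2  2  2  2
 F  0  1  1  1  2  2  2  2  3  3  3
 E  0  1  1  1  2  2  2  2  3  3  3
 C  0  1  2  2  2  2  2  3  3  3  3
 E  0  1  2  2  2  2  2  3  3  3  3
 Y  0  1  2  2  2  3  3  3  3  3  3
 F  0  1  2  2  3  3  3  3  4  4  4
 N  0  1  2  3  3  3  4  4  4  4  5
 F  0  1  2  3  4  4  4  4  5  5  5
 F  0  1  2  3  4  4  4  4  5  6  6
 E  0  1  2  3  4  4  4  4  5  6  6
 F  0  1  2  3  4  4  4  4  5  6  6
dp[15][10] = 6. One LCS (by backtracking along matches): CFYNFF.

6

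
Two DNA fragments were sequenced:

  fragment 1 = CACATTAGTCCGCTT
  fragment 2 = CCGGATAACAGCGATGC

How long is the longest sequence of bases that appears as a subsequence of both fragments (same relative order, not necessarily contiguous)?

9

Match C [1,1], then C [3,2], then A [4,5], then T [5,6], then A [7,10], then G [8,13], then T [9,15], then G [12,16], then C [13,17] — 9 bases in the same relative order in both. Since dp[15][17] = 9, nothing longer is possible.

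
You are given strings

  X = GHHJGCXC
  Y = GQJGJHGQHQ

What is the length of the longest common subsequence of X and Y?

Let dp[i][j] be the LCS length of the first i characters of X and the first j characters of Y. dp[i][j] = dp[i-1][j-1]+1 when the i-th and j-th characters match, else max(dp[i-1][j], dp[i][j-1]).
    ·  G  Q  J  G  J  H  G  Q  H  Q
 ·  0  0  0  0  0  0  0  0  0  0  0
 G  0  1  1  1  1  1  1  1  1  1  1
 H  0  1  1  1  1  1  2  2  2  2  2
 H  0  1  1  1  1  1  2  2  2  3  3
 J  0  1  1  2  2  2  2  2  2  3  3
 G  0  1  1  2  3  3  3  3  3  3  3
 C  0  1  1  2  3  3  3  3  3  3  3
 X  0  1  1  2  3  3  3  3  3  3  3
 C  0  1  1  2  3  3  3  3  3  3  3
dp[8][10] = 3. One LCS (by backtracking along matches): GHH.

3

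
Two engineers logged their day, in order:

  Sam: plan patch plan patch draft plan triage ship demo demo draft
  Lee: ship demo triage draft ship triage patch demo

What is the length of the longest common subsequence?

One common subsequence of length 3: draft at Sam[5]=Lee[4], then triage at Sam[7]=Lee[6], then demo at Sam[10]=Lee[8]. The LCS DP gives dp[11][8] = 3, so this is optimal.

3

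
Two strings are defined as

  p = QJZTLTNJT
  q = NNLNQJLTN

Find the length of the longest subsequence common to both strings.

One common subsequence of length 5: Q at p[1]=q[5], J at p[2]=q[6], L at p[5]=q[7], T at p[6]=q[8], N at p[7]=q[9]. dp[9][9] = 5 confirms this is the maximum.

5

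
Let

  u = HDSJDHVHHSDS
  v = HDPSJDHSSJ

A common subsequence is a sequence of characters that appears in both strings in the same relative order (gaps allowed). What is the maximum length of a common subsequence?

8

Let dp[i][j] be the LCS length of the first i characters of u and the first j characters of v. dp[i][j] = dp[i-1][j-1]+1 when the i-th and j-th characters match, else max(dp[i-1][j], dp[i][j-1]).
    ·  H  D  P  S  J  D  H  S  S  J
 ·  0  0  0  0  0  0  0  0  0  0  0
 H  0  1  1  1  1  1  1  1  1  1  1
 D  0  1  2  2  2  2  2  2  2  2  2
 S  0  1  2  2  3  3  3  3  3  3  3
 J  0  1  2  2  3  4  4  4  4  4  4
 D  0  1  2  2  3  4  5  5  5  5  5
 H  0  1  2  2  3  4  5  6  6  6  6
 V  0  1  2  2  3  4  5  6  6  6  6
 H  0  1  2  2  3  4  5  6  6  6  6
 H  0  1  2  2  3  4  5  6  6  6  6
 S  0  1  2  2  3  4  5  6  7  7  7
 D  0  1  2  2  3  4  5  6  7  7  7
 S  0  1  2  2  3  4  5  6  7  8  8
dp[12][10] = 8. One LCS (by backtracking along matches): HDSJDHSS.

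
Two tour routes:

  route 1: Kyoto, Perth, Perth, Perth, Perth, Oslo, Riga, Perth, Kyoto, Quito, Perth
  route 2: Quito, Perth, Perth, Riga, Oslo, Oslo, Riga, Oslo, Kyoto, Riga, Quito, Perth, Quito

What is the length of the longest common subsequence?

Taking Perth (route 1 #2, route 2 #2); then Perth (route 1 #3, route 2 #3); then Oslo (route 1 #6, route 2 #6); then Riga (route 1 #7, route 2 #7); then Kyoto (route 1 #9, route 2 #9); then Quito (route 1 #10, route 2 #11); then Perth (route 1 #11, route 2 #12) gives a common subsequence of length 7. dp[11][13] = 7 confirms this is the maximum.

7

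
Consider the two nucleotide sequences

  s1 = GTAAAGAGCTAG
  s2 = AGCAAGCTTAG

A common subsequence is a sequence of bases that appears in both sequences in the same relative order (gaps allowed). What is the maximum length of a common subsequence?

8

Let dp[i][j] be the LCS length of the first i bases of s1 and the first j bases of s2. dp[i][j] = dp[i-1][j-1]+1 when the i-th and j-th bases match, else max(dp[i-1][j], dp[i][j-1]).
    ·  A  G  C  A  A  G  C  T  T  A  G
 ·  0  0  0  0  0  0  0  0  0  0  0  0
 G  0  0  1  1  1  1  1  1  1  1  1  1
 T  0  0  1  1  1  1  1  1  2  2  2  2
 A  0  1  1  1  2  2  2  2  2  2  3  3
 A  0  1  1  1  2  3  3  3  3  3  3  3
 A  0  1  1  1  2  3  3  3  3  3  4  4
 G  0  1  2  2  2  3  4  4  4  4  4  5
 A  0  1  2  2  3  3  4  4  4  4  5  5
 G  0  1  2  2  3  3  4  4  4  4  5  6
 C  0  1  2  3  3  3  4  5  5  5  5  6
 T  0  1  2  3  3  3  4  5  6  6  6  6
 A  0  1  2  3  4  4  4  5  6  6  7  7
 G  0  1  2  3  4  4  5  5  6  6  7  8
dp[12][11] = 8. One LCS (by backtracking along matches): GAAGCTAG.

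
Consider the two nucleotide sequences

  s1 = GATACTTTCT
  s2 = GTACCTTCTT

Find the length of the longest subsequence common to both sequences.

8

Taking G (s1 #1, s2 #1) → T (s1 #3, s2 #2) → A (s1 #4, s2 #3) → C (s1 #5, s2 #5) → T (s1 #6, s2 #6) → T (s1 #7, s2 #7) → T (s1 #8, s2 #9) → T (s1 #10, s2 #10) gives a common subsequence of length 8, and the DP table's final entry dp[10][10] is also 8, so no common subsequence is longer.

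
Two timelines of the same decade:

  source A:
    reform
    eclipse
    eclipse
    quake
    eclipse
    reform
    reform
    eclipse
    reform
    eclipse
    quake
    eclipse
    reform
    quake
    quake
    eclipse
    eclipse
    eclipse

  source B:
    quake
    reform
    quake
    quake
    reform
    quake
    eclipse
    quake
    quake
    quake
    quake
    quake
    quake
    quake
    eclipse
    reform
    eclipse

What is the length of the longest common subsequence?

9

Taking reform (source A #1, source B #2), quake (source A #4, source B #4), reform (source A #6, source B #5), eclipse (source A #8, source B #7), quake (source A #11, source B #12), quake (source A #14, source B #13), quake (source A #15, source B #14), eclipse (source A #16, source B #15), eclipse (source A #18, source B #17) gives a common subsequence of length 9. dp[18][17] = 9 confirms this is the maximum.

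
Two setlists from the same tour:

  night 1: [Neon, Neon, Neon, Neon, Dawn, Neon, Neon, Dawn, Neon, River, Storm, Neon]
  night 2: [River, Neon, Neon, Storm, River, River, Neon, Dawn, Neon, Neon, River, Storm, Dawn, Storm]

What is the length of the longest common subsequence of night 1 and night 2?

Taking Neon (night 1 #1, night 2 #2) → Neon (night 1 #2, night 2 #3) → Neon (night 1 #4, night 2 #7) → Dawn (night 1 #5, night 2 #8) → Neon (night 1 #6, night 2 #9) → Neon (night 1 #7, night 2 #10) → Dawn (night 1 #8, night 2 #13) → Storm (night 1 #11, night 2 #14) gives a common subsequence of length 8. Since dp[12][14] = 8, nothing longer is possible.

8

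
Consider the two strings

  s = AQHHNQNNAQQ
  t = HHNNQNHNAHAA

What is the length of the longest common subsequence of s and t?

7

Taking H [3,1]; then H [4,2]; then N [5,4]; then Q [6,5]; then N [7,6]; then N [8,8]; then A [9,12] gives a common subsequence of length 7. dp[11][12] = 7 confirms this is the maximum.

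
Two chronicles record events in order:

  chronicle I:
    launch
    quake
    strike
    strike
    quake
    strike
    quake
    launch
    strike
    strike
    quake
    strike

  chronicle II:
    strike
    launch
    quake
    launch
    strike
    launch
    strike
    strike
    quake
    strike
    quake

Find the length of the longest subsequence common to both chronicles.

8

Pick launch (chronicle I #1, chronicle II #2), quake (chronicle I #2, chronicle II #3), strike (chronicle I #3, chronicle II #5), strike (chronicle I #4, chronicle II #7), strike (chronicle I #6, chronicle II #8), quake (chronicle I #7, chronicle II #9), strike (chronicle I #10, chronicle II #10), quake (chronicle I #11, chronicle II #11); all 8 events appear in both, in order. Since dp[12][11] = 8, nothing longer is possible.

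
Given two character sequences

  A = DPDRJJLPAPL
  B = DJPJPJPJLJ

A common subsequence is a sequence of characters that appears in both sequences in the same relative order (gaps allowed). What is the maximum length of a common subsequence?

Taking D (A #1, B #1) → P (A #2, B #3) → J (A #5, B #4) → J (A #6, B #6) → P (A #8, B #7) → L (A #11, B #9) gives a common subsequence of length 6. The LCS DP gives dp[11][10] = 6, so this is optimal.

6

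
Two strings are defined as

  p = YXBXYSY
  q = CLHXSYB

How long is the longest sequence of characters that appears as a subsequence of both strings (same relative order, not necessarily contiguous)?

Let dp[i][j] be the LCS length of the first i characters of p and the first j characters of q. dp[i][j] = dp[i-1][j-1]+1 when the i-th and j-th characters match, else max(dp[i-1][j], dp[i][j-1]).
    ·  C  L  H  X  S  Y  B
 ·  0  0  0  0  0  0  0  0
 Y  0  0  0  0  0  0  1  1
 X  0  0  0  0  1  1  1  1
 B  0  0  0  0  1  1  1  2
 X  0  0  0  0  1  1  1  2
 Y  0  0  0  0  1  1  2  2
 S  0  0  0  0  1  2  2  2
 Y  0  0  0  0  1  2  3  3
dp[7][7] = 3. One LCS (by backtracking along matches): XSY.

3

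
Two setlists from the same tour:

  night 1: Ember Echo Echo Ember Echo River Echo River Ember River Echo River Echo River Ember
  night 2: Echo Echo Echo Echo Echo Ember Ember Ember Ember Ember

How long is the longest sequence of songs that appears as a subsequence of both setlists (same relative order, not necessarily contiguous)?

Taking Echo (night 1 #2, night 2 #2); then Echo (night 1 #3, night 2 #3); then Echo (night 1 #5, night 2 #4); then Echo (night 1 #7, night 2 #5); then Ember (night 1 #9, night 2 #9); then Ember (night 1 #15, night 2 #10) gives a common subsequence of length 6, and the DP table's final entry dp[15][10] is also 6, so no common subsequence is longer.

6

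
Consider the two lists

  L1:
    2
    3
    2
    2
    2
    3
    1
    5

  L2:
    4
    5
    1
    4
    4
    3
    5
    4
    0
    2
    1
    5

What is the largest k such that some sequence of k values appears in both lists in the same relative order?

One common subsequence of length 4: 3 at L1[2]=L2[6], then 2 at L1[5]=L2[10], then 1 at L1[7]=L2[11], then 5 at L1[8]=L2[12]. Since dp[8][12] = 4, nothing longer is possible.

4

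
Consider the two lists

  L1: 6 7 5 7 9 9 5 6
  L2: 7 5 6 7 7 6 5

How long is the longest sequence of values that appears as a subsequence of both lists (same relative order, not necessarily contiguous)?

Pick 6 (L1 #1, L2 #3), 7 (L1 #2, L2 #4), 7 (L1 #4, L2 #5), 5 (L1 #7, L2 #7); all 4 values appear in both, in order. Since dp[8][7] = 4, nothing longer is possible.

4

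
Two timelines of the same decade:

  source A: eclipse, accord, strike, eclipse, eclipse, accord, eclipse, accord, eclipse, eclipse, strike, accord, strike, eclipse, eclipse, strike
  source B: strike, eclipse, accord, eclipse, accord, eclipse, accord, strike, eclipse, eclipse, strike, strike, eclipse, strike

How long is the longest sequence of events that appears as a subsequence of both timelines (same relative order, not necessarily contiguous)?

12

Match eclipse at source A[1]=source B[2]; then accord at source A[2]=source B[3]; then eclipse at source A[5]=source B[4]; then accord at source A[6]=source B[5]; then eclipse at source A[7]=source B[6]; then accord at source A[8]=source B[7]; then eclipse at source A[9]=source B[9]; then eclipse at source A[10]=source B[10]; then strike at source A[11]=source B[11]; then strike at source A[13]=source B[12]; then eclipse at source A[15]=source B[13]; then strike at source A[16]=source B[14] — 12 events in the same relative order in both, and the DP table's final entry dp[16][14] is also 12, so no common subsequence is longer.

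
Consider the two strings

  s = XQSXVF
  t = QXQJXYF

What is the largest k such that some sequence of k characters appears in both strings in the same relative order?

4

Let dp[i][j] be the LCS length of the first i characters of s and the first j characters of t. dp[i][j] = dp[i-1][j-1]+1 when the i-th and j-th characters match, else max(dp[i-1][j], dp[i][j-1]).
    ·  Q  X  Q  J  X  Y  F
 ·  0  0  0  0  0  0  0  0
 X  0  0  1  1  1  1  1  1
 Q  0  1  1  2  2  2  2  2
 S  0  1  1  2  2  2  2  2
 X  0  1  2  2  2  3  3  3
 V  0  1  2  2  2  3  3  3
 F  0  1  2  2  2  3  3  4
dp[6][7] = 4. One LCS (by backtracking along matches): XQXF.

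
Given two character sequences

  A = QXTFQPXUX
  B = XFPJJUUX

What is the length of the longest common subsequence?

Let dp[i][j] be the LCS length of the first i characters of A and the first j characters of B. dp[i][j] = dp[i-1][j-1]+1 when the i-th and j-th characters match, else max(dp[i-1][j], dp[i][j-1]).
    ·  X  F  P  J  J  U  U  X
 ·  0  0  0  0  0  0  0  0  0
 Q  0  0  0  0  0  0  0  0  0
 X  0  1  1  1  1  1  1  1  1
 T  0  1  1  1  1  1  1  1  1
 F  0  1  2  2  2  2  2  2  2
 Q  0  1  2  2  2  2  2  2  2
 P  0  1  2  3  3  3  3  3  3
 X  0  1  2  3  3  3  3  3  4
 U  0  1  2  3  3  3  4  4  4
 X  0  1  2  3  3  3  4  4  5
dp[9][8] = 5. One LCS (by backtracking along matches): XFPUX.

5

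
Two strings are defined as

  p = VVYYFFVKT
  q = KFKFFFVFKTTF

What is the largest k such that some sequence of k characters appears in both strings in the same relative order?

Pick F at p[5]=q[5]; then F at p[6]=q[6]; then V at p[7]=q[7]; then K at p[8]=q[9]; then T at p[9]=q[11]; all 5 characters appear in both, in order, and the DP table's final entry dp[9][12] is also 5, so no common subsequence is longer.

5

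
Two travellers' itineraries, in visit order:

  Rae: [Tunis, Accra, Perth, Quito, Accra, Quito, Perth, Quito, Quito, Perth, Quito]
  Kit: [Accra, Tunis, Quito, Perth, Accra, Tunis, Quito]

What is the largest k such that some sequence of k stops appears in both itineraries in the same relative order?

4

Pick Tunis at Rae[1]=Kit[2] → Perth at Rae[3]=Kit[4] → Accra at Rae[5]=Kit[5] → Quito at Rae[11]=Kit[7]; all 4 stops appear in both, in order. The LCS DP gives dp[11][7] = 4, so this is optimal.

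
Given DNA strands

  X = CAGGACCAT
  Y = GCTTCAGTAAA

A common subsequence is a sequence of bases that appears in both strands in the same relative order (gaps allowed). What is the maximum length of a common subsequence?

5

Taking C (X #1, Y #5); then A (X #2, Y #6); then G (X #3, Y #7); then A (X #5, Y #10); then A (X #8, Y #11) gives a common subsequence of length 5. The LCS DP gives dp[9][11] = 5, so this is optimal.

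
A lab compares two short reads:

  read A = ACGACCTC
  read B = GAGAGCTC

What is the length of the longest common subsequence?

6

Let dp[i][j] be the LCS length of the first i bases of read A and the first j bases of read B. dp[i][j] = dp[i-1][j-1]+1 when the i-th and j-th bases match, else max(dp[i-1][j], dp[i][j-1]).
    ·  G  A  G  A  G  C  T  C
 ·  0  0  0  0  0  0  0  0  0
 A  0  0  1  1  1  1  1  1  1
 C  0  0  1  1  1  1  2  2  2
 G  0  1  1  2  2  2  2  2  2
 A  0  1  2  2  3  3  3  3  3
 C  0  1  2  2  3  3  4  4  4
 C  0  1  2  2  3  3  4  4  5
 T  0  1  2  2  3  3  4  5  5
 C  0  1  2  2  3  3  4  5  6
dp[8][8] = 6. One LCS (by backtracking along matches): AGACTC.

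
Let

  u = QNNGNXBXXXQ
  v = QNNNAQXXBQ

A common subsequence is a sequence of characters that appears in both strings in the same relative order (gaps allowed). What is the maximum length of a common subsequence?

One common subsequence of length 7: Q [1,1] → N [2,2] → N [3,3] → N [5,4] → X [6,8] → B [7,9] → Q [11,10]. Since dp[11][10] = 7, nothing longer is possible.

7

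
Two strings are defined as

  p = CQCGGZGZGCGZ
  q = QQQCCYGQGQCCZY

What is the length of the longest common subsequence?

6

Taking C (p #1, q #4), C (p #3, q #5), G (p #4, q #7), G (p #5, q #9), C (p #10, q #12), Z (p #12, q #13) gives a common subsequence of length 6. The LCS DP gives dp[12][14] = 6, so this is optimal.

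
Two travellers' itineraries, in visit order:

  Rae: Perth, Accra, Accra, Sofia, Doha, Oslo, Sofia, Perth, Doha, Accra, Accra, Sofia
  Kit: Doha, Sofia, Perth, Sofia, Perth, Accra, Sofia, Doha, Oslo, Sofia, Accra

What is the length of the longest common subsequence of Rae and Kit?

Taking Perth (Rae #1, Kit #5) → Accra (Rae #3, Kit #6) → Sofia (Rae #4, Kit #7) → Doha (Rae #5, Kit #8) → Oslo (Rae #6, Kit #9) → Sofia (Rae #7, Kit #10) → Accra (Rae #11, Kit #11) gives a common subsequence of length 7. Since dp[12][11] = 7, nothing longer is possible.

7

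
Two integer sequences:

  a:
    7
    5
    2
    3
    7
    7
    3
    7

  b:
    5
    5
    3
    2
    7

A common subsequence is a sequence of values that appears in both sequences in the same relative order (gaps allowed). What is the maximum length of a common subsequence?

Let dp[i][j] be the LCS length of the first i values of a and the first j values of b. dp[i][j] = dp[i-1][j-1]+1 when the i-th and j-th values match, else max(dp[i-1][j], dp[i][j-1]).
    ·  5  5  3  2  7
 ·  0  0  0  0  0  0
 7  0  0  0  0  0  1
 5  0  1  1  1  1  1
 2  0  1  1  1  2  2
 3  0  1  1  2  2  2
 7  0  1  1  2  2  3
 7  0  1  1  2  2  3
 3  0  1  1  2  2  3
 7  0  1  1  2  2  3
dp[8][5] = 3. One LCS (by backtracking along matches): 5, 2, 7.

3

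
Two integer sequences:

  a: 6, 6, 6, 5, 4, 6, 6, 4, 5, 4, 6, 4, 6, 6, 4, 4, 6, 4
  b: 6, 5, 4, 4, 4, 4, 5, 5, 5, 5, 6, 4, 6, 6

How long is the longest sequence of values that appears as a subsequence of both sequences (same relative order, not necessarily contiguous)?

Pick 6 [3,1], 5 [4,2], 4 [5,5], 4 [8,6], 5 [9,10], 6 [11,11], 4 [12,12], 6 [14,13], 6 [17,14]; all 9 values appear in both, in order. Since dp[18][14] = 9, nothing longer is possible.

9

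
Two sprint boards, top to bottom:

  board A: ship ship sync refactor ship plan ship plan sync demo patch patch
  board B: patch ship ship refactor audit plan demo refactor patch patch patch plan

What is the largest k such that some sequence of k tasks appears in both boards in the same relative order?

7

Taking ship (board A #1, board B #2), then ship (board A #2, board B #3), then refactor (board A #4, board B #4), then plan (board A #8, board B #6), then demo (board A #10, board B #7), then patch (board A #11, board B #10), then patch (board A #12, board B #11) gives a common subsequence of length 7. Since dp[12][12] = 7, nothing longer is possible.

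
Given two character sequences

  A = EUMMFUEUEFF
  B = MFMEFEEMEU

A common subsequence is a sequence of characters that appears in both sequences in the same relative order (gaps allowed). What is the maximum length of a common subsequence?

Taking M at A[3]=B[1], M at A[4]=B[3], F at A[5]=B[5], E at A[7]=B[9], U at A[8]=B[10] gives a common subsequence of length 5. The LCS DP gives dp[11][10] = 5, so this is optimal.

5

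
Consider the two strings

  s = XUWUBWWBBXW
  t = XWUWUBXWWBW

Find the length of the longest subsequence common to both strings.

9

One common subsequence of length 9: X at s[1]=t[1] → U at s[2]=t[3] → W at s[3]=t[4] → U at s[4]=t[5] → B at s[5]=t[6] → W at s[6]=t[8] → W at s[7]=t[9] → B at s[9]=t[10] → W at s[11]=t[11]. The LCS DP gives dp[11][11] = 9, so this is optimal.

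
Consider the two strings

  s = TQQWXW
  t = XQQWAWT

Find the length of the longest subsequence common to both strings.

Let dp[i][j] be the LCS length of the first i characters of s and the first j characters of t. dp[i][j] = dp[i-1][j-1]+1 when the i-th and j-th characters match, else max(dp[i-1][j], dp[i][j-1]).
    ·  X  Q  Q  W  A  W  T
 ·  0  0  0  0  0  0  0  0
 T  0  0  0  0  0  0  0  1
 Q  0  0  1  1  1  1  1  1
 Q  0  0  1  2  2  2  2  2
 W  0  0  1  2  3  3  3  3
 X  0  1  1  2  3  3  3  3
 W  0  1  1  2  3  3  4  4
dp[6][7] = 4. One LCS (by backtracking along matches): QQWW.

4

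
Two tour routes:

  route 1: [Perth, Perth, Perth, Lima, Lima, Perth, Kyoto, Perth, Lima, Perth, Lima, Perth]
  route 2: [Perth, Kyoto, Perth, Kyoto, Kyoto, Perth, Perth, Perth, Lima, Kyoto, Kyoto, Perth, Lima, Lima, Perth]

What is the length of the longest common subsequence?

Taking Perth at route 1[1]=route 2[6], then Perth at route 1[2]=route 2[7], then Perth at route 1[3]=route 2[8], then Lima at route 1[4]=route 2[9], then Kyoto at route 1[7]=route 2[11], then Perth at route 1[8]=route 2[12], then Lima at route 1[9]=route 2[13], then Lima at route 1[11]=route 2[14], then Perth at route 1[12]=route 2[15] gives a common subsequence of length 9. The LCS DP gives dp[12][15] = 9, so this is optimal.

9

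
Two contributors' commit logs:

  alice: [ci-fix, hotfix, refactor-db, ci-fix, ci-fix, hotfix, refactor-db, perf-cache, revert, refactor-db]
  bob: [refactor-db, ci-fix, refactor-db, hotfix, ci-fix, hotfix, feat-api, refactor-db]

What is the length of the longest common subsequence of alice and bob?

One common subsequence of length 5: ci-fix (alice #1, bob #2) → hotfix (alice #2, bob #4) → ci-fix (alice #5, bob #5) → hotfix (alice #6, bob #6) → refactor-db (alice #10, bob #8). The LCS DP gives dp[10][8] = 5, so this is optimal.

5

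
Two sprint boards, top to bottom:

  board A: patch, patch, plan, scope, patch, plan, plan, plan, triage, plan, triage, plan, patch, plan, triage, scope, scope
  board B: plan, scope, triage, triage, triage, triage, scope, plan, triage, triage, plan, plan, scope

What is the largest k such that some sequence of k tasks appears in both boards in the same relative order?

8

Pick plan (board A #3, board B #1); then scope (board A #4, board B #7); then plan (board A #8, board B #8); then triage (board A #9, board B #9); then triage (board A #11, board B #10); then plan (board A #12, board B #11); then plan (board A #14, board B #12); then scope (board A #17, board B #13); all 8 tasks appear in both, in order. The LCS DP gives dp[17][13] = 8, so this is optimal.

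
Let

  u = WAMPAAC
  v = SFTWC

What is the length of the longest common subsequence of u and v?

Let dp[i][j] be the LCS length of the first i characters of u and the first j characters of v. dp[i][j] = dp[i-1][j-1]+1 when the i-th and j-th characters match, else max(dp[i-1][j], dp[i][j-1]).
    ·  S  F  T  W  C
 ·  0  0  0  0  0  0
 W  0  0  0  0  1  1
 A  0  0  0  0  1  1
 M  0  0  0  0  1  1
 P  0  0  0  0  1  1
 A  0  0  0  0  1  1
 A  0  0  0  0  1  1
 C  0  0  0  0  1  2
dp[7][5] = 2. One LCS (by backtracking along matches): WC.

2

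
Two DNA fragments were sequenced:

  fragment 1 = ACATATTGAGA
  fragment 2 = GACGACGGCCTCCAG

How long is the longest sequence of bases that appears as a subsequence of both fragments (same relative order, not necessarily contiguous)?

6

One common subsequence of length 6: A at fragment 1[1]=fragment 2[2] → C at fragment 1[2]=fragment 2[3] → A at fragment 1[3]=fragment 2[5] → T at fragment 1[4]=fragment 2[11] → A at fragment 1[9]=fragment 2[14] → G at fragment 1[10]=fragment 2[15], and the DP table's final entry dp[11][15] is also 6, so no common subsequence is longer.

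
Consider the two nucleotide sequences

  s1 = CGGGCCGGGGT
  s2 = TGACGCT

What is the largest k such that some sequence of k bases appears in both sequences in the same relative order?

4

Let dp[i][j] be the LCS length of the first i bases of s1 and the first j bases of s2. dp[i][j] = dp[i-1][j-1]+1 when the i-th and j-th bases match, else max(dp[i-1][j], dp[i][j-1]).
    ·  T  G  A  C  G  C  T
 ·  0  0  0  0  0  0  0  0
 C  0  0  0  0  1  1  1  1
 G  0  0  1  1  1  2  2  2
 G  0  0  1  1  1  2  2  2
 G  0  0  1  1  1  2  2  2
 C  0  0  1  1  2  2  3  3
 C  0  0  1  1  2  2  3  3
 G  0  0  1  1  2  3  3  3
 G  0  0  1  1  2  3  3  3
 G  0  0  1  1  2  3  3  3
 G  0  0  1  1  2  3  3  3
 T  0  1  1  1  2  3  3  4
dp[11][7] = 4. One LCS (by backtracking along matches): CGCT.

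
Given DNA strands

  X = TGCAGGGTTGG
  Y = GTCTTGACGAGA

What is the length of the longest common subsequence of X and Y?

6

One common subsequence of length 6: T [1,2]; then C [3,3]; then T [8,4]; then T [9,5]; then G [10,9]; then G [11,11]. Since dp[11][12] = 6, nothing longer is possible.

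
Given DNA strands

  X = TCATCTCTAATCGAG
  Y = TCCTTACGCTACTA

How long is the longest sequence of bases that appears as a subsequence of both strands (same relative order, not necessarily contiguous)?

9

Pick T [1,1]; then C [2,3]; then A [3,6]; then C [5,7]; then C [7,9]; then T [8,10]; then A [9,11]; then T [11,13]; then A [14,14]; all 9 bases appear in both, in order, and the DP table's final entry dp[15][14] is also 9, so no common subsequence is longer.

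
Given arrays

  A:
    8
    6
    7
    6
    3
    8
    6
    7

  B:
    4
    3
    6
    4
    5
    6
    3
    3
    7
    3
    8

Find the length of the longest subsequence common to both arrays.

One common subsequence of length 4: 6 [2,6] → 7 [3,9] → 3 [5,10] → 8 [6,11]. The LCS DP gives dp[8][11] = 4, so this is optimal.

4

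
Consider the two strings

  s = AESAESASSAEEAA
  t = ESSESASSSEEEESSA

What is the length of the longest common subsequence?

10

Taking E (s #2, t #1) → S (s #3, t #3) → E (s #5, t #4) → S (s #6, t #5) → A (s #7, t #6) → S (s #8, t #8) → S (s #9, t #9) → E (s #11, t #12) → E (s #12, t #13) → A (s #14, t #16) gives a common subsequence of length 10. Since dp[14][16] = 10, nothing longer is possible.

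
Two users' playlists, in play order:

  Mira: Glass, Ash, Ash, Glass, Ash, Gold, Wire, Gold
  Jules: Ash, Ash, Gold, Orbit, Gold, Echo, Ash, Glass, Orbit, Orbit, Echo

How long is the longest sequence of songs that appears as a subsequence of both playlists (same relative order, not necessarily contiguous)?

Match Ash (Mira #3, Jules #1) → Ash (Mira #5, Jules #2) → Gold (Mira #6, Jules #3) → Gold (Mira #8, Jules #5) — 4 songs in the same relative order in both. Since dp[8][11] = 4, nothing longer is possible.

4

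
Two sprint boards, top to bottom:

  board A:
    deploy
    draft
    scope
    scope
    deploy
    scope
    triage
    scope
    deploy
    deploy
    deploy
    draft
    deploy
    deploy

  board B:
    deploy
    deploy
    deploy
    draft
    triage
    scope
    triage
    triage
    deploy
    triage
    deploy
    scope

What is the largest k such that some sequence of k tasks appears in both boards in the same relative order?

Taking deploy [1,3]; then draft [2,4]; then scope [3,6]; then deploy [5,9]; then triage [7,10]; then scope [8,12] gives a common subsequence of length 6, and the DP table's final entry dp[14][12] is also 6, so no common subsequence is longer.

6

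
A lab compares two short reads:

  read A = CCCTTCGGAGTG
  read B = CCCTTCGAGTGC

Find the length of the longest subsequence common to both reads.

11

Taking C at read A[1]=read B[1] → C at read A[2]=read B[2] → C at read A[3]=read B[3] → T at read A[4]=read B[4] → T at read A[5]=read B[5] → C at read A[6]=read B[6] → G at read A[8]=read B[7] → A at read A[9]=read B[8] → G at read A[10]=read B[9] → T at read A[11]=read B[10] → G at read A[12]=read B[11] gives a common subsequence of length 11. dp[12][12] = 11 confirms this is the maximum.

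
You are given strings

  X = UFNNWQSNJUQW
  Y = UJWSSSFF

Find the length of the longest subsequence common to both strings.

One common subsequence of length 3: U (X #1, Y #1), W (X #5, Y #3), S (X #7, Y #6). The LCS DP gives dp[12][8] = 3, so this is optimal.

3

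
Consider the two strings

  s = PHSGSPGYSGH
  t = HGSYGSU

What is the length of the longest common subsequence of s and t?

Let dp[i][j] be the LCS length of the first i characters of s and the first j characters of t. dp[i][j] = dp[i-1][j-1]+1 when the i-th and j-th characters match, else max(dp[i-1][j], dp[i][j-1]).
    ·  H  G  S  Y  G  S  U
 ·  0  0  0  0  0  0  0  0
 P  0  0  0  0  0  0  0  0
 H  0  1  1  1  1  1  1  1
 S  0  1  1  2  2  2  2  2
 G  0  1  2  2  2  3  3  3
 S  0  1  2  3  3  3  4  4
 P  0  1  2  3  3  3  4  4
 G  0  1  2  3  3  4  4  4
 Y  0  1  2  3  4  4  4  4
 S  0  1  2  3  4  4  5  5
 G  0  1  2  3  4  5  5  5
 H  0  1  2  3  4  5  5  5
dp[11][7] = 5. One LCS (by backtracking along matches): HGSGS.

5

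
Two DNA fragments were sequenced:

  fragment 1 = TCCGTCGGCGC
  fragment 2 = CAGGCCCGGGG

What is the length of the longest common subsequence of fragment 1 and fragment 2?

Let dp[i][j] be the LCS length of the first i bases of fragment 1 and the first j bases of fragment 2. dp[i][j] = dp[i-1][j-1]+1 when the i-th and j-th bases match, else max(dp[i-1][j], dp[i][j-1]).
    ·  C  A  G  G  C  C  C  G  G  G  G
 ·  0  0  0  0  0  0  0  0  0  0  0  0
 T  0  0  0  0  0  0  0  0  0  0  0  0
 C  0  1  1  1  1  1  1  1  1  1  1  1
 C  0  1  1  1  1  2  2  2  2  2  2  2
 G  0  1  1  2  2  2  2  2  3  3  3  3
 T  0  1  1  2  2  2  2  2  3  3  3  3
 C  0  1  1  2  2  3  3  3  3  3  3  3
 G  0  1  1  2  3  3  3  3  4  4  4  4
 G  0  1  1  2  3  3  3  3  4  5  5  5
 C  0  1  1  2  3  4  4  4  4  5  5  5
 G  0  1  1  2  3  4  4  4  5  5  6  6
 C  0  1  1  2  3  4  5  5  5  5  6  6
dp[11][11] = 6. One LCS (by backtracking along matches): CCGGGG.

6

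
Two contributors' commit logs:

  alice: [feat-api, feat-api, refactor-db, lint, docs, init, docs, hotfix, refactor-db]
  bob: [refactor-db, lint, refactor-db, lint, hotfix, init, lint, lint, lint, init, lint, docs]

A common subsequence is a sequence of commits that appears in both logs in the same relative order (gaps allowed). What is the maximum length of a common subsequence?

4

Taking refactor-db (alice #3, bob #3); then lint (alice #4, bob #9); then init (alice #6, bob #10); then docs (alice #7, bob #12) gives a common subsequence of length 4, and the DP table's final entry dp[9][12] is also 4, so no common subsequence is longer.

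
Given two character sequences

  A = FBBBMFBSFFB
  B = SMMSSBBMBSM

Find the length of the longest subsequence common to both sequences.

5

Let dp[i][j] be the LCS length of the first i characters of A and the first j characters of B. dp[i][j] = dp[i-1][j-1]+1 when the i-th and j-th characters match, else max(dp[i-1][j], dp[i][j-1]).
    ·  S  M  M  S  S  B  B  M  B  S  M
 ·  0  0  0  0  0  0  0  0  0  0  0  0
 F  0  0  0  0  0  0  0  0  0  0  0  0
 B  0  0  0  0  0  0  1  1  1  1  1  1
 B  0  0  0  0  0  0  1  2  2  2  2  2
 B  0  0  0  0  0  0  1  2  2  3  3  3
 M  0  0  1  1  1  1  1  2  3  3  3  4
 F  0  0  1  1  1  1  1  2  3  3  3  4
 B  0  0  1  1  1  1  2  2  3  4  4  4
 S  0  1  1  1  2  2  2  2  3  4  5  5
 F  0  1  1  1  2  2  2  2  3  4  5  5
 F  0  1  1  1  2  2  2  2  3  4  5  5
 B  0  1  1  1  2  2  3  3  3  4  5  5
dp[11][11] = 5. One LCS (by backtracking along matches): BBMBS.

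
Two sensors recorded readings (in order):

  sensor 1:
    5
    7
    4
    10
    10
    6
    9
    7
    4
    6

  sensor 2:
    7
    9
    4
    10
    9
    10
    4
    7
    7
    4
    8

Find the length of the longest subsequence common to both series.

Let dp[i][j] be the LCS length of the first i values of sensor 1 and the first j values of sensor 2. dp[i][j] = dp[i-1][j-1]+1 when the i-th and j-th values match, else max(dp[i-1][j], dp[i][j-1]).
    ·  7  9  4 10  9 10  4  7  7  4  8
 ·  0  0  0  0  0  0  0  0  0  0  0  0
 5  0  0  0  0  0  0  0  0  0  0  0  0
 7  0  1  1  1  1  1  1  1  1  1  1  1
 4  0  1  1  2  2  2  2  2  2  2  2  2
10  0  1  1  2  3  3  3  3  3  3  3  3
10  0  1  1  2  3  3  4  4  4  4  4  4
 6  0  1  1  2  3  3  4  4  4  4  4  4
 9  0  1  2  2  3  4  4  4  4  4  4  4
 7  0  1  2  2  3  4  4  4  5  5  5  5
 4  0  1  2  3  3  4  4  5  5  5  6  6
 6  0  1  2  3  3  4  4  5  5  5  6  6
dp[10][11] = 6. One LCS (by backtracking along matches): 7, 4, 10, 10, 7, 4.

6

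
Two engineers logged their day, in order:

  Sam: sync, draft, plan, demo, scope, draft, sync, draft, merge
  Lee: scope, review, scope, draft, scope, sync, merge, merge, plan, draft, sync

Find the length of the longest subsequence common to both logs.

Match sync [1,6]; then plan [3,9]; then draft [6,10]; then sync [7,11] — 4 tasks in the same relative order in both. The LCS DP gives dp[9][11] = 4, so this is optimal.

4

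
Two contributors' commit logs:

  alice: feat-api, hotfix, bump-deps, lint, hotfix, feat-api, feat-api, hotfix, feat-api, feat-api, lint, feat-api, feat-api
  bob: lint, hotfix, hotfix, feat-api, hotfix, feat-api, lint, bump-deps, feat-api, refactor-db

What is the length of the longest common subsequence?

7

Match hotfix at alice[2]=bob[2], hotfix at alice[5]=bob[3], feat-api at alice[7]=bob[4], hotfix at alice[8]=bob[5], feat-api at alice[10]=bob[6], lint at alice[11]=bob[7], feat-api at alice[12]=bob[9] — 7 commits in the same relative order in both. dp[13][10] = 7 confirms this is the maximum.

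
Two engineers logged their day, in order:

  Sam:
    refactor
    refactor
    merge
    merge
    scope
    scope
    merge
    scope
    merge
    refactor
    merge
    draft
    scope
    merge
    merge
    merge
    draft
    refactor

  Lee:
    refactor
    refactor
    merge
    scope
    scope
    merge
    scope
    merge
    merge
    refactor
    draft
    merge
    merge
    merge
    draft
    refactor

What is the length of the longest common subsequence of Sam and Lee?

15

Taking refactor [1,1], then refactor [2,2], then merge [4,3], then scope [5,4], then scope [6,5], then merge [7,6], then scope [8,7], then merge [9,9], then refactor [10,10], then draft [12,11], then merge [14,12], then merge [15,13], then merge [16,14], then draft [17,15], then refactor [18,16] gives a common subsequence of length 15, and the DP table's final entry dp[18][16] is also 15, so no common subsequence is longer.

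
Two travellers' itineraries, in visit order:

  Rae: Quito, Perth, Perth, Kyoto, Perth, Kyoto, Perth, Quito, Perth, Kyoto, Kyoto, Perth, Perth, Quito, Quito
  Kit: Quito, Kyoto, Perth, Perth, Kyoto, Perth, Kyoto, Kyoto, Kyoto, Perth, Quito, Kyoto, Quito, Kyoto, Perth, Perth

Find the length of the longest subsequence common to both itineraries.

12

Taking Quito at Rae[1]=Kit[1], Perth at Rae[2]=Kit[3], Perth at Rae[3]=Kit[4], Kyoto at Rae[4]=Kit[5], Perth at Rae[5]=Kit[6], Kyoto at Rae[6]=Kit[9], Perth at Rae[7]=Kit[10], Quito at Rae[8]=Kit[11], Kyoto at Rae[10]=Kit[12], Kyoto at Rae[11]=Kit[14], Perth at Rae[12]=Kit[15], Perth at Rae[13]=Kit[16] gives a common subsequence of length 12. The LCS DP gives dp[15][16] = 12, so this is optimal.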